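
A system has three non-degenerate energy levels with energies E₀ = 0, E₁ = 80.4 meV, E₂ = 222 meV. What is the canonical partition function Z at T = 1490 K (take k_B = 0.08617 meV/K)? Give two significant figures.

k_BT = 0.08617 × 1490 K = 128.4 meV.
Eᵢ/kT = 0, 0.6262, 1.729.
Z = Σ e^(−Eᵢ/kT) = e^(−0) + e^(−0.6262) + e^(−1.729) = 1.000 + 0.5346 + 0.1775 = 1.712.

Z = 1.7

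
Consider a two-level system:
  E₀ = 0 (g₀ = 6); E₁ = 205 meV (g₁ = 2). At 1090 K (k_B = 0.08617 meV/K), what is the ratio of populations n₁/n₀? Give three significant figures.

k_BT = 0.08617 × 1090 K = 93.925 meV.
n₁/n₀ = (g₁/g₀) exp[−(E₁−E₀)/kT] = (2/6) × exp(−(205 meV)/(93.925 meV)) = (2/6) × exp(-2.1826) = 0.0376.

0.0376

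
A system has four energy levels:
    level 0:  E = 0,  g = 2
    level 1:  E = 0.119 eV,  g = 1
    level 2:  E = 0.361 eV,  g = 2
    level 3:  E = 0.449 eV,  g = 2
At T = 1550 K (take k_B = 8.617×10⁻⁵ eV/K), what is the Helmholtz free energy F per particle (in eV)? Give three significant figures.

k_BT = 8.617×10⁻⁵ × 1550 K = 0.13356 eV.
Eᵢ/kT = 0, 0.89099, 2.7029, 3.3618.
Z = Σ gᵢe^(−Eᵢ/kT) = 2·e^(−0) + 1·e^(−0.89099) + 2·e^(−2.7029) + 2·e^(−3.3618) = 2.0000 + 0.41025 + 0.13402 + 0.069346 = 2.6136.
F = −kT ln Z = −0.13356 × ln(2.6136) = −0.13356 × 0.96073 = -0.128 eV.

-0.128 eV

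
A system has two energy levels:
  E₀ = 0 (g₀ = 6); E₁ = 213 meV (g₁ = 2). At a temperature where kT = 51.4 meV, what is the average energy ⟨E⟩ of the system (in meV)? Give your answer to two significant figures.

Eᵢ/kT = 0, 4.144.
Z = Σ gᵢe^(−Eᵢ/kT) = 6·e^(−0) + 2·e^(−4.144) = 6.000 + 0.03172 = 6.032.
⟨E⟩ = Σ Eᵢ gᵢe^(−Eᵢ/kT) / Z = (0·6.000 + 213·0.03172) / 6.032 = 1.1 meV.

1.1 meV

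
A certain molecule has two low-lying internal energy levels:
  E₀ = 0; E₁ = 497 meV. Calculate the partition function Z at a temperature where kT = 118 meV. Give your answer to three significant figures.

Z = 1.01

Eᵢ/kT = 0, 4.2119.
Z = Σ e^(−Eᵢ/kT) = e^(−0) + e^(−4.2119) = 1.0000 + 0.014818 = 1.0148.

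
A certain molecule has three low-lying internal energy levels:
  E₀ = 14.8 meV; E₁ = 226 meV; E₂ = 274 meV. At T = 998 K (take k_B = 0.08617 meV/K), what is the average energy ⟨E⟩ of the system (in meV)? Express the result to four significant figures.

k_BT = 0.08617 × 998 K = 85.9977 meV.
Eᵢ/kT = 0.172098, 2.62798, 3.18613.
Z = Σ e^(−Eᵢ/kT) = e^(−0.172098) + e^(−2.62798) + e^(−3.18613) = 0.841897 + 0.0722242 + 0.0413315 = 0.955453.
⟨E⟩ = Σ Eᵢ e^(−Eᵢ/kT) / Z = (14.8·0.841897 + 226·0.0722242 + 274·0.0413315) / 0.955453 = 41.98 meV.

41.98 meV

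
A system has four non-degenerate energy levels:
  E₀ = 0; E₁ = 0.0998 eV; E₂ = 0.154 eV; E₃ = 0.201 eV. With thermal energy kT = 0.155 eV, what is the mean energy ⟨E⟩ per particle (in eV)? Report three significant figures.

Eᵢ/kT = 0, 0.64387, 0.99355, 1.2968.
Z = Σ e^(−Eᵢ/kT) = e^(−0) + e^(−0.64387) + e^(−0.99355) + e^(−1.2968) = 1.0000 + 0.52526 + 0.37026 + 0.27341 = 2.1689.
⟨E⟩ = Σ Eᵢ e^(−Eᵢ/kT) / Z = (0·1.0000 + 0.0998·0.52526 + 0.154·0.37026 + 0.201·0.27341) / 2.1689 = 0.0758 eV.

0.0758 eV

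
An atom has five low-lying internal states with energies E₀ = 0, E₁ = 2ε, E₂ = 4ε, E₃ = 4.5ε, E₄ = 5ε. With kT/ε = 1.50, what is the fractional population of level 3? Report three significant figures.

0.0351

Eᵢ/kT = 0, 1.3333, 2.6667, 3.0000, 3.3333.
Z = Σ e^(−Eᵢ/kT) = e^(−0) + e^(−1.3333) + e^(−2.6667) + e^(−3.0000) + e^(−3.3333) = 1.0000 + 0.26361 + 0.069481 + 0.049787 + 0.035675 = 1.4186.
P₃ = e^(−E₃/kT) / Z = 0.049787/1.4186 = 0.0351.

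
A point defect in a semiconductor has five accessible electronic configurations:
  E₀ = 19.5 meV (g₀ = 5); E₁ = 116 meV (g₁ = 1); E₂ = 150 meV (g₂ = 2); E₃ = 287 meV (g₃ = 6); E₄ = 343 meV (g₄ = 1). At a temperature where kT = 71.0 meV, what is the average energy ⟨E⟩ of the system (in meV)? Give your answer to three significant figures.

Eᵢ/kT = 0.27465, 1.6338, 2.1127, 4.0423, 4.8310.
Z = Σ gᵢe^(−Eᵢ/kT) = 5·e^(−0.27465) + 1·e^(−1.6338) + 2·e^(−2.1127) + 6·e^(−4.0423) + 1·e^(−4.8310) = 3.7992 + 0.19519 + 0.24182 + 0.10534 + 0.0079785 = 4.3495.
⟨E⟩ = Σ Eᵢ gᵢe^(−Eᵢ/kT) / Z = (19.5·3.7992 + 116·0.19519 + 150·0.24182 + 287·0.10534 + 343·0.0079785) / 4.3495 = 38.2 meV.

38.2 meV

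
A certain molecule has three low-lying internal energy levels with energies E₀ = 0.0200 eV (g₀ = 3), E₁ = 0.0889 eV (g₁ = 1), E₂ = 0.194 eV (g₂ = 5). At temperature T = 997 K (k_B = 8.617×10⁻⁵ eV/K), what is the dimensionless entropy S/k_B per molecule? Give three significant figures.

k_BT = 8.617×10⁻⁵ × 997 K = 0.085911 eV.
Eᵢ/kT = 0.23280, 1.0348, 2.2582.
Z = Σ gᵢe^(−Eᵢ/kT) = 3·e^(−0.23280) + 1·e^(−1.0348) + 5·e^(−2.2582) = 2.3769 + 0.35530 + 0.52269 = 3.2549.
⟨E⟩ = Σ EᵢPᵢ = 0.055463 eV.
S/k_B = ln Z + ⟨E⟩/kT = ln(3.2549) + 0.055463/0.085911 = 1.1802 + 0.64559 = 1.83.

1.83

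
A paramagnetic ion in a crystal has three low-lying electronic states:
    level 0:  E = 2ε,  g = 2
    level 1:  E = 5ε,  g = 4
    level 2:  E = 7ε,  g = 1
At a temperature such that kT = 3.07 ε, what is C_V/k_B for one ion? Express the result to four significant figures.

Eᵢ/kT = 0.651466, 1.62866, 2.28013.
Z = Σ gᵢe^(−Eᵢ/kT) = 2·e^(−0.651466) + 4·e^(−1.62866) + 1·e^(−2.28013) = 1.04256 + 0.784769 + 0.102271 = 1.92960.
⟨E⟩ = 3.48511 ε, ⟨E²⟩ = 14.9258 ε².
C_V/k_B = (⟨E²⟩ − ⟨E⟩²)/(kT)² = (14.9258 − 12.1460)/9.42490 = 0.2949.

0.2949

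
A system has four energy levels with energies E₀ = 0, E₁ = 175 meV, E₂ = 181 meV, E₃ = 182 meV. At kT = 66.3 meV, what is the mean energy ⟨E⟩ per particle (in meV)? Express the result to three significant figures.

30.0 meV

Eᵢ/kT = 0, 2.6395, 2.7300, 2.7451.
Z = Σ e^(−Eᵢ/kT) = e^(−0) + e^(−2.6395) + e^(−2.7300) + e^(−2.7451) = 1.0000 + 0.071397 + 0.065219 + 0.064242 = 1.2009.
⟨E⟩ = Σ Eᵢ e^(−Eᵢ/kT) / Z = (0·1.0000 + 175·0.071397 + 181·0.065219 + 182·0.064242) / 1.2009 = 30.0 meV.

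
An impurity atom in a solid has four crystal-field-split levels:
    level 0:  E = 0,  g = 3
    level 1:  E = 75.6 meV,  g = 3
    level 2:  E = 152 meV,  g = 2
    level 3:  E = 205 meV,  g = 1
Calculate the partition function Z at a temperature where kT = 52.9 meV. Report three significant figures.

Z = 3.85

Eᵢ/kT = 0, 1.4291, 2.8733, 3.8752.
Z = Σ gᵢe^(−Eᵢ/kT) = 3·e^(−0) + 3·e^(−1.4291) + 2·e^(−2.8733) + 1·e^(−3.8752) = 3.0000 + 0.71857 + 0.11302 + 0.020750 = 3.8523.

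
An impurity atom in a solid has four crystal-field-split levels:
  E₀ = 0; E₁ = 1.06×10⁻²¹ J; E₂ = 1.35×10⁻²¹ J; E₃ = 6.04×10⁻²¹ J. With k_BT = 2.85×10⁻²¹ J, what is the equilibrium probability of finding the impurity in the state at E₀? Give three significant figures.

0.411

Eᵢ/kT = 0, 0.37193, 0.47368, 2.1193.
Z = Σ e^(−Eᵢ/kT) = e^(−0) + e^(−0.37193) + e^(−0.47368) + e^(−2.1193) = 1.0000 + 0.68940 + 0.62271 + 0.12012 = 2.4322.
P₀ = e^(−E₀/kT) / Z = 1.0000/2.4322 = 0.411.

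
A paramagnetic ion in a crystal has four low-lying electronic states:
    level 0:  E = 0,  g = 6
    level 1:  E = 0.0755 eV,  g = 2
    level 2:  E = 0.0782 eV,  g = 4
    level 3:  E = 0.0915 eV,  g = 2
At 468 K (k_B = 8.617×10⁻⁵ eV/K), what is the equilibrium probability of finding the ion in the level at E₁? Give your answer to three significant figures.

0.0434

k_BT = 8.617×10⁻⁵ × 468 K = 0.040328 eV.
Eᵢ/kT = 0, 1.8721, 1.9391, 2.2689.
Z = Σ gᵢe^(−Eᵢ/kT) = 6·e^(−0) + 2·e^(−1.8721) + 4·e^(−1.9391) + 2·e^(−2.2689) = 6.0000 + 0.30760 + 0.57533 + 0.20685 = 7.0898.
P₁ = g₁ e^(−E₁/kT) / Z = 0.30760/7.0898 = 0.0434.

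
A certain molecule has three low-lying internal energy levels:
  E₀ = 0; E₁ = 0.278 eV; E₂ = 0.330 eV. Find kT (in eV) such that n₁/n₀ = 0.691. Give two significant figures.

n₁/n₀ = exp[−(E₁−E₀)/kT] = 0.691.
⇒ (E₁−E₀)/kT = ln(1/0.691) = ln(1.447) = 0.3695.
kT = 0.278 eV / 0.3695 = 0.75 eV.

0.75 eV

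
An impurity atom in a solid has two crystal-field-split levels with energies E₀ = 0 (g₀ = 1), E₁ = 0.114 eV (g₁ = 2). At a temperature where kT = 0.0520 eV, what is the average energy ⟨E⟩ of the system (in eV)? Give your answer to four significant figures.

Eᵢ/kT = 0, 2.19231.
Z = Σ gᵢe^(−Eᵢ/kT) = 1·e^(−0) + 2·e^(−2.19231) = 1.00000 + 0.223317 = 1.22332.
⟨E⟩ = Σ Eᵢ gᵢe^(−Eᵢ/kT) / Z = (0·1.00000 + 0.114·0.223317) / 1.22332 = 0.02081 eV.

0.02081 eV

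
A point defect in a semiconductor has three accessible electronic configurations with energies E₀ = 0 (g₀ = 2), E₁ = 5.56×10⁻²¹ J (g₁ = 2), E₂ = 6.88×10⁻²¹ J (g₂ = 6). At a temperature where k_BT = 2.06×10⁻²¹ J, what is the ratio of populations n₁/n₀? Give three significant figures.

0.0673

n₁/n₀ = (g₁/g₀) exp[−(E₁−E₀)/kT] = (2/2) × exp(−(5.56 ×10⁻²¹ J)/(2.06 ×10⁻²¹ J)) = (2/2) × exp(-2.6990) = 0.0673.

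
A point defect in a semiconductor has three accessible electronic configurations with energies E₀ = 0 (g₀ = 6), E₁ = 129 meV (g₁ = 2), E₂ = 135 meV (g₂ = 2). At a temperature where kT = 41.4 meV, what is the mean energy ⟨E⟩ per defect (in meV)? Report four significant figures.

Eᵢ/kT = 0, 3.11594, 3.26087.
Z = Σ gᵢe^(−Eᵢ/kT) = 6·e^(−0) + 2·e^(−3.11594) + 2·e^(−3.26087) = 6.00000 + 0.0886736 + 0.0767100 = 6.16538.
⟨E⟩ = Σ Eᵢ gᵢe^(−Eᵢ/kT) / Z = (0·6.00000 + 129·0.0886736 + 135·0.0767100) / 6.16538 = 3.535 meV.

3.535 meV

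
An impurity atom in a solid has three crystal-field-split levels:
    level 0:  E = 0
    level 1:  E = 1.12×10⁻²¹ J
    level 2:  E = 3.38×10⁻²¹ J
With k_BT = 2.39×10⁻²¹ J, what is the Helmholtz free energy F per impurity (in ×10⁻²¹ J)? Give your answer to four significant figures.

Eᵢ/kT = 0, 0.468619, 1.41423.
Z = Σ e^(−Eᵢ/kT) = e^(−0) + e^(−0.468619) + e^(−1.41423) = 1.00000 + 0.625866 + 0.243113 = 1.86898.
F = −kT ln Z = −2.39 × ln(1.86898) = −2.39 × 0.625393 = -1.495 ×10⁻²¹ J.

-1.495 ×10⁻²¹ J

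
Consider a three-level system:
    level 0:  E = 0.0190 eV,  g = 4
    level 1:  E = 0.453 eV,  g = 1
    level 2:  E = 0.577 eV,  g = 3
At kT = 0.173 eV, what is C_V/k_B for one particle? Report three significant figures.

Eᵢ/kT = 0.10983, 2.6185, 3.3353.
Z = Σ gᵢe^(−Eᵢ/kT) = 4·e^(−0.10983) + 1·e^(−2.6185) + 3·e^(−3.3353) = 3.5839 + 0.072912 + 0.10681 = 3.7636.
⟨E⟩ = 0.043244 eV, ⟨E²⟩ = 0.013768 eV².
C_V/k_B = (⟨E²⟩ − ⟨E⟩²)/(kT)² = (0.013768 − 0.0018700)/0.029929 = 0.398.

0.398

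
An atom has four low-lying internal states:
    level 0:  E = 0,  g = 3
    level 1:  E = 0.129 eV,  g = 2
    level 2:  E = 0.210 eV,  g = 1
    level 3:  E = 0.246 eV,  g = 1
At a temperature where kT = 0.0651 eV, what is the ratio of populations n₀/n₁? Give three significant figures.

10.9

n₀/n₁ = (g₀/g₁) exp[−(E₀−E₁)/kT] = (3/2) × exp(−(-0.129 eV)/(0.0651 eV)) = (3/2) × exp(1.9816) = 10.9.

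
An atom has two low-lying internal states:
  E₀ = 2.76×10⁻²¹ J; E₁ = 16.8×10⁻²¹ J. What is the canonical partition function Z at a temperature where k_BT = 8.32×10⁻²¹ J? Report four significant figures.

Z = 0.8504

Eᵢ/kT = 0.331731, 2.01923.
Z = Σ e^(−Eᵢ/kT) = e^(−0.331731) + e^(−2.01923) = 0.717680 + 0.132758 = 0.850438.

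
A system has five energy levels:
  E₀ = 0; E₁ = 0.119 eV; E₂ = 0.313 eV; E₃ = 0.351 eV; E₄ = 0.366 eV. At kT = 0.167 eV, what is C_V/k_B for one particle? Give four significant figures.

0.6252

Eᵢ/kT = 0, 0.712575, 1.87425, 2.10180, 2.19162.
Z = Σ e^(−Eᵢ/kT) = e^(−0) + e^(−0.712575) + e^(−1.87425) + e^(−2.10180) + e^(−2.19162) = 1.00000 + 0.490380 + 0.153470 + 0.122236 + 0.111736 = 1.87782.
⟨E⟩ = 0.101283 eV, ⟨E²⟩ = 0.0276953 eV².
C_V/k_B = (⟨E²⟩ − ⟨E⟩²)/(kT)² = (0.0276953 − 0.0102582)/0.0278890 = 0.6252.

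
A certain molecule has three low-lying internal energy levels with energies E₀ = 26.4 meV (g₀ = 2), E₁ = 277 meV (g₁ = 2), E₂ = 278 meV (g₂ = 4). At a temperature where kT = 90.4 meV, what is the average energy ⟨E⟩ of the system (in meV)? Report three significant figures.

65.8 meV

Eᵢ/kT = 0.29204, 3.0642, 3.0752.
Z = Σ gᵢe^(−Eᵢ/kT) = 2·e^(−0.29204) + 2·e^(−3.0642) + 4·e^(−3.0752) = 1.4935 + 0.093382 + 0.18472 = 1.7716.
⟨E⟩ = Σ Eᵢ gᵢe^(−Eᵢ/kT) / Z = (26.4·1.4935 + 277·0.093382 + 278·0.18472) / 1.7716 = 65.8 meV.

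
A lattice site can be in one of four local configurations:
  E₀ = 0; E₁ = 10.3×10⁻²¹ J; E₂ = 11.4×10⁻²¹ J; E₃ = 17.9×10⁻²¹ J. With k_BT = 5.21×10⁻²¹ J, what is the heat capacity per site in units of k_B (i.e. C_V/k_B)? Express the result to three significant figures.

0.896

Eᵢ/kT = 0, 1.9770, 2.1881, 3.4357.
Z = Σ e^(−Eᵢ/kT) = e^(−0) + e^(−1.9770) + e^(−2.1881) + e^(−3.4357) = 1.0000 + 0.13848 + 0.11213 + 0.032203 = 1.2828.
⟨E⟩ = 2.5577, ⟨E²⟩ = 30.856.
C_V/k_B = (⟨E²⟩ − ⟨E⟩²)/(kT)² = (30.856 − 6.5418)/27.144 = 0.896.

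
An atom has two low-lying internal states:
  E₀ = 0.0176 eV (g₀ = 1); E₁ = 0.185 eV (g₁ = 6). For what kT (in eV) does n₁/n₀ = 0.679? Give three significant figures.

n₁/n₀ = (g₁/g₀) exp[−(E₁−E₀)/kT] = 0.679.
⇒ (E₁−E₀)/kT = ln((6/1)/0.679) = ln(8.8365) = 2.1789.
kT = 0.1674 eV / 2.1789 = 0.0768 eV.

0.0768 eV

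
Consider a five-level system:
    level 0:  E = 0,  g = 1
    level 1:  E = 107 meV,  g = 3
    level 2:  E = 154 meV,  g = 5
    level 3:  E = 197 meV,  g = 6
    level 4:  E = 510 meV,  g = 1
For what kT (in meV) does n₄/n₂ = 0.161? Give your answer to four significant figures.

1641 meV

n₄/n₂ = (g₄/g₂) exp[−(E₄−E₂)/kT] = 0.161.
⇒ (E₄−E₂)/kT = ln((1/5)/0.161) = ln(1.24224) = 0.216916.
kT = 356 meV / 0.216916 = 1641 meV.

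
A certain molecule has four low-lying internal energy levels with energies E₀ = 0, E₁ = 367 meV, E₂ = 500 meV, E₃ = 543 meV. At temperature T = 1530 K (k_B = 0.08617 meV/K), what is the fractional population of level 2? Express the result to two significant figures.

0.020

k_BT = 0.08617 × 1530 K = 131.8 meV.
Eᵢ/kT = 0, 2.785, 3.794, 4.120.
Z = Σ e^(−Eᵢ/kT) = e^(−0) + e^(−2.785) + e^(−3.794) + e^(−4.120) = 1.000 + 0.06173 + 0.02251 + 0.01624 = 1.100.
P₂ = e^(−E₂/kT) / Z = 0.02251/1.100 = 0.020.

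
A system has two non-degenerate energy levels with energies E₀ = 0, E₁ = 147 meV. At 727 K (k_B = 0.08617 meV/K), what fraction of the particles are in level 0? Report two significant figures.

k_BT = 0.08617 × 727 K = 62.65 meV.
Eᵢ/kT = 0, 2.346.
Z = Σ e^(−Eᵢ/kT) = e^(−0) + e^(−2.346) = 1.000 + 0.09575 = 1.096.
P₀ = e^(−E₀/kT) / Z = 1.000/1.096 = 0.91.

0.91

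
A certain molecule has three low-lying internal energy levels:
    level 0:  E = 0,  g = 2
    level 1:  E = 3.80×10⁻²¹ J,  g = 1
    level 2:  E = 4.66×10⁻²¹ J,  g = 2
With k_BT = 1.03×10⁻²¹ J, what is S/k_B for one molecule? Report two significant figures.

Eᵢ/kT = 0, 3.689, 4.524.
Z = Σ gᵢe^(−Eᵢ/kT) = 2·e^(−0) + 1·e^(−3.689) + 2·e^(−4.524) = 2.000 + 0.02500 + 0.02169 = 2.047.
⟨E⟩ = Σ EᵢPᵢ = 0.09579 ×10⁻²¹ J.
S/k_B = ln Z + ⟨E⟩/kT = ln(2.047) + 0.09579/1.03 = 0.7164 + 0.09300 = 0.81.

0.81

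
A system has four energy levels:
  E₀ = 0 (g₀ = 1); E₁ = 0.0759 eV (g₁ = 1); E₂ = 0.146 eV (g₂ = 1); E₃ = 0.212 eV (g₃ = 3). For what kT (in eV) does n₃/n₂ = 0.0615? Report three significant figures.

0.0170 eV

n₃/n₂ = (g₃/g₂) exp[−(E₃−E₂)/kT] = 0.0615.
⇒ (E₃−E₂)/kT = ln((3/1)/0.0615) = ln(48.780) = 3.8873.
kT = 0.066 eV / 3.8873 = 0.0170 eV.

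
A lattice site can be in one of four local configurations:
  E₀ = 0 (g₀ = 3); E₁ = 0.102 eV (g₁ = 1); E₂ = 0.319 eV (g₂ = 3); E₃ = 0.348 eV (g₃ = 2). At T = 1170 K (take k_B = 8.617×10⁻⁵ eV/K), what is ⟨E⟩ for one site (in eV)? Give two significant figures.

k_BT = 8.617×10⁻⁵ × 1170 K = 0.1008 eV.
Eᵢ/kT = 0, 1.012, 3.165, 3.452.
Z = Σ gᵢe^(−Eᵢ/kT) = 3·e^(−0) + 1·e^(−1.012) + 3·e^(−3.165) + 2·e^(−3.452) = 3.000 + 0.3635 + 0.1266 + 0.06336 = 3.553.
⟨E⟩ = Σ Eᵢ gᵢe^(−Eᵢ/kT) / Z = (0·3.000 + 0.102·0.3635 + 0.319·0.1266 + 0.348·0.06336) / 3.553 = 0.028 eV.

0.028 eV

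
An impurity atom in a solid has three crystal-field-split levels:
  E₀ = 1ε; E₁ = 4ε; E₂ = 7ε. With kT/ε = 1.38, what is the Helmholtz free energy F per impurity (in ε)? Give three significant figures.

0.835 ε

Eᵢ/kT = 0.72464, 2.8986, 5.0725.
Z = Σ e^(−Eᵢ/kT) = e^(−0.72464) + e^(−2.8986) + e^(−5.0725) = 0.48450 + 0.055100 + 0.0062667 = 0.54587.
F = −kT ln Z = −1.38 × ln(0.54587) = −1.38 × -0.60537 = 0.835 ε.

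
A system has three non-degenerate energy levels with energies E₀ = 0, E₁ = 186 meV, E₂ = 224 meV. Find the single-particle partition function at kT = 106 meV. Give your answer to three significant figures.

Eᵢ/kT = 0, 1.7547, 2.1132.
Z = Σ e^(−Eᵢ/kT) = e^(−0) + e^(−1.7547) + e^(−2.1132) = 1.0000 + 0.17296 + 0.12085 = 1.2938.

Z = 1.29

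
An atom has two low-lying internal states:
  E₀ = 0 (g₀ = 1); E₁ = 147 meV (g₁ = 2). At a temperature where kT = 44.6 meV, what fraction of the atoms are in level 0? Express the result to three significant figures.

0.931

Eᵢ/kT = 0, 3.2960.
Z = Σ gᵢe^(−Eᵢ/kT) = 1·e^(−0) + 2·e^(−3.2960) = 1.0000 + 0.074062 = 1.0741.
P₀ = g₀ e^(−E₀/kT) / Z = 1.0000/1.0741 = 0.931.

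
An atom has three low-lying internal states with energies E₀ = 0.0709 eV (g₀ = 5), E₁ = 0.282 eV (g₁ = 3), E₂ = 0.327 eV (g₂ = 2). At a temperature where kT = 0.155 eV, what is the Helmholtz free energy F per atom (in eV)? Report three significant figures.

-0.211 eV

Eᵢ/kT = 0.45742, 1.8194, 2.1097.
Z = Σ gᵢe^(−Eᵢ/kT) = 5·e^(−0.45742) + 3·e^(−1.8194) + 2·e^(−2.1097) = 3.1646 + 0.48637 + 0.24255 = 3.8935.
F = −kT ln Z = −0.155 × ln(3.8935) = −0.155 × 1.3593 = -0.211 eV.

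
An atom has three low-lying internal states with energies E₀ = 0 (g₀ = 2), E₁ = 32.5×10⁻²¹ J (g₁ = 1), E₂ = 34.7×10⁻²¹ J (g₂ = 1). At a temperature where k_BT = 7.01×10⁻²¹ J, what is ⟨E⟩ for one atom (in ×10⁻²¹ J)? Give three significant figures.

Eᵢ/kT = 0, 4.6362, 4.9501.
Z = Σ gᵢe^(−Eᵢ/kT) = 2·e^(−0) + 1·e^(−4.6362) + 1·e^(−4.9501) = 2.0000 + 0.0096945 + 0.0070827 = 2.0168.
⟨E⟩ = Σ Eᵢ gᵢe^(−Eᵢ/kT) / Z = (0·2.0000 + 32.5·0.0096945 + 34.7·0.0070827) / 2.0168 = 0.278 ×10⁻²¹ J.

0.278 ×10⁻²¹ J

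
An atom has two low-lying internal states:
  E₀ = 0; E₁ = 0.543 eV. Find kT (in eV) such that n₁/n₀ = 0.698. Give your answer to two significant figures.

1.5 eV

n₁/n₀ = exp[−(E₁−E₀)/kT] = 0.698.
⇒ (E₁−E₀)/kT = ln(1/0.698) = ln(1.433) = 0.3598.
kT = 0.543 eV / 0.3598 = 1.5 eV.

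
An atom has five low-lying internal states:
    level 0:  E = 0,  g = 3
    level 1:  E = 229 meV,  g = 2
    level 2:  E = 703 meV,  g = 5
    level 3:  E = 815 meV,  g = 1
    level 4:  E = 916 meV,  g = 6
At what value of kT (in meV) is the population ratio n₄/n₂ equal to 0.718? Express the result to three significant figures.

n₄/n₂ = (g₄/g₂) exp[−(E₄−E₂)/kT] = 0.718.
⇒ (E₄−E₂)/kT = ln((6/5)/0.718) = ln(1.6713) = 0.51360.
kT = 213 meV / 0.51360 = 415 meV.

415 meV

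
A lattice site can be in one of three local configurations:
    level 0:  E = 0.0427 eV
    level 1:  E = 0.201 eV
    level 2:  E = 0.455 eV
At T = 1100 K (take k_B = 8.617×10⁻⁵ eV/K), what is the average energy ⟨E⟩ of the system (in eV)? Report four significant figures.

0.07194 eV

k_BT = 8.617×10⁻⁵ × 1100 K = 0.0947870 eV.
Eᵢ/kT = 0.450484, 2.12054, 4.80024.
Z = Σ e^(−Eᵢ/kT) = e^(−0.450484) + e^(−2.12054) + e^(−4.80024) = 0.637320 + 0.119967 + 0.00822777 = 0.765515.
⟨E⟩ = Σ Eᵢ e^(−Eᵢ/kT) / Z = (0.0427·0.637320 + 0.201·0.119967 + 0.455·0.00822777) / 0.765515 = 0.07194 eV.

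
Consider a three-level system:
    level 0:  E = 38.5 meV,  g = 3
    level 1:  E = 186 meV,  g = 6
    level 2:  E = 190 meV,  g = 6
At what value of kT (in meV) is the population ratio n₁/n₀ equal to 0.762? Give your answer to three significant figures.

n₁/n₀ = (g₁/g₀) exp[−(E₁−E₀)/kT] = 0.762.
⇒ (E₁−E₀)/kT = ln((6/3)/0.762) = ln(2.6247) = 0.96497.
kT = 147.5 meV / 0.96497 = 153 meV.

153 meV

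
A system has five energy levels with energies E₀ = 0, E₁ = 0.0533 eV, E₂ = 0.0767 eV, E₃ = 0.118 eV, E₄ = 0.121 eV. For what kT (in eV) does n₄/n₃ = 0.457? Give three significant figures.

0.00383 eV

n₄/n₃ = exp[−(E₄−E₃)/kT] = 0.457.
⇒ (E₄−E₃)/kT = ln(1/0.457) = ln(2.1882) = 0.78308.
kT = 0.003 eV / 0.78308 = 0.00383 eV.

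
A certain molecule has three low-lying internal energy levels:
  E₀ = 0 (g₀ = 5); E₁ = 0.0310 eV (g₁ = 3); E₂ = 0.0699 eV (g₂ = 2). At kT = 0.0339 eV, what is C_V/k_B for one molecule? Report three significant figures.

0.260

Eᵢ/kT = 0, 0.91445, 2.0619.
Z = Σ gᵢe^(−Eᵢ/kT) = 5·e^(−0) + 3·e^(−0.91445) + 2·e^(−2.0619) = 5.0000 + 1.2022 + 0.25442 = 6.4566.
⟨E⟩ = 0.0085265 eV, ⟨E²⟩ = 0.00037147 eV².
C_V/k_B = (⟨E²⟩ − ⟨E⟩²)/(kT)² = (0.00037147 − 0.000072701)/0.0011492 = 0.260.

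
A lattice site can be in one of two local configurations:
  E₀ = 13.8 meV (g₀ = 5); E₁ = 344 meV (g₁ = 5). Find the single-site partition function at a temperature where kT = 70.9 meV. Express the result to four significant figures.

Eᵢ/kT = 0.194640, 4.85190.
Z = Σ gᵢe^(−Eᵢ/kT) = 5·e^(−0.194640) + 5·e^(−4.85190) = 4.11565 + 0.0390676 = 4.15472.

Z = 4.155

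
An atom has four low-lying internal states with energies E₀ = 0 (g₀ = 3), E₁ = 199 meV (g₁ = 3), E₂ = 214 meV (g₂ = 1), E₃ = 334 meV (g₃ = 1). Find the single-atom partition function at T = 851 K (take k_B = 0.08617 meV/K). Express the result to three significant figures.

Z = 3.26

k_BT = 0.08617 × 851 K = 73.331 meV.
Eᵢ/kT = 0, 2.7137, 2.9183, 4.5547.
Z = Σ gᵢe^(−Eᵢ/kT) = 3·e^(−0) + 3·e^(−2.7137) + 1·e^(−2.9183) + 1·e^(−4.5547) = 3.0000 + 0.19887 + 0.054025 + 0.010518 = 3.2634.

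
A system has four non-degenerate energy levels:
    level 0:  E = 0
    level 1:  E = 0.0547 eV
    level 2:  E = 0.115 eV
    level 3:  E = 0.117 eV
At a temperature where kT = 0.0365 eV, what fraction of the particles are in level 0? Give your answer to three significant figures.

0.765

Eᵢ/kT = 0, 1.4986, 3.1507, 3.2055.
Z = Σ e^(−Eᵢ/kT) = e^(−0) + e^(−1.4986) + e^(−3.1507) + e^(−3.2055) = 1.0000 + 0.22344 + 0.042822 + 0.040539 = 1.3068.
P₀ = e^(−E₀/kT) / Z = 1.0000/1.3068 = 0.765.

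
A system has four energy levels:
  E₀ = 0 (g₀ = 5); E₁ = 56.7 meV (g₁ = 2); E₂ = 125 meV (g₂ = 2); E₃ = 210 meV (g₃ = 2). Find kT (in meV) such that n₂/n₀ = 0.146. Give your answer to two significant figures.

120 meV

n₂/n₀ = (g₂/g₀) exp[−(E₂−E₀)/kT] = 0.146.
⇒ (E₂−E₀)/kT = ln((2/5)/0.146) = ln(2.740) = 1.008.
kT = 125 meV / 1.008 = 120 meV.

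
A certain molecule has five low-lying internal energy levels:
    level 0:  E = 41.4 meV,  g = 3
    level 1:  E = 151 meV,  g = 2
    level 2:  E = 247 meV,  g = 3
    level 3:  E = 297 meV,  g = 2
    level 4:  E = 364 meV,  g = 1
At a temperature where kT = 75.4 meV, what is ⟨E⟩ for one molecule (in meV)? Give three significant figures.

71.7 meV

Eᵢ/kT = 0.54907, 2.0027, 3.2759, 3.9390, 4.8276.
Z = Σ gᵢe^(−Eᵢ/kT) = 3·e^(−0.54907) + 2·e^(−2.0027) + 3·e^(−3.2759) + 2·e^(−3.9390) + 1·e^(−4.8276) = 1.7325 + 0.26994 + 0.11335 + 0.038935 + 0.0080057 = 2.1627.
⟨E⟩ = Σ Eᵢ gᵢe^(−Eᵢ/kT) / Z = (41.4·1.7325 + 151·0.26994 + 247·0.11335 + 297·0.038935 + 364·0.0080057) / 2.1627 = 71.7 meV.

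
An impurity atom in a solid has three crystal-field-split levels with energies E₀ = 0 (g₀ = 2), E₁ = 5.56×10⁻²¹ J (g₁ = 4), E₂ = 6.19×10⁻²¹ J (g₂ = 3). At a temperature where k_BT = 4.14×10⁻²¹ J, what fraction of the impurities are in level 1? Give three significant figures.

Eᵢ/kT = 0, 1.3430, 1.4952.
Z = Σ gᵢe^(−Eᵢ/kT) = 2·e^(−0) + 4·e^(−1.3430) + 3·e^(−1.4952) = 2.0000 + 1.0442 + 0.67261 = 3.7168.
P₁ = g₁ e^(−E₁/kT) / Z = 1.0442/3.7168 = 0.281.

0.281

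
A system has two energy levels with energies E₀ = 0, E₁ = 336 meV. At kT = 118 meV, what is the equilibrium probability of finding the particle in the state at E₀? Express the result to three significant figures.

Eᵢ/kT = 0, 2.8475.
Z = Σ e^(−Eᵢ/kT) = e^(−0) + e^(−2.8475) = 1.0000 + 0.057989 = 1.0580.
P₀ = e^(−E₀/kT) / Z = 1.0000/1.0580 = 0.945.

0.945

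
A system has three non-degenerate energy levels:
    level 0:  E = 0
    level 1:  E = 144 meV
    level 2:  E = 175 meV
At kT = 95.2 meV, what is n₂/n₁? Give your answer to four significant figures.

0.7221

n₂/n₁ = exp[−(E₂−E₁)/kT] = exp(−(31 meV)/(95.2 meV)) = exp(-0.325630) = 0.7221.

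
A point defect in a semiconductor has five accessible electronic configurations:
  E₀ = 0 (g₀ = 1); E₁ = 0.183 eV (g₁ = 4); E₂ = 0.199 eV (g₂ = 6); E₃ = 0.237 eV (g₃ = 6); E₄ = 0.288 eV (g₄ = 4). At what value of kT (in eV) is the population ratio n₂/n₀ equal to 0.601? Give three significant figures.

n₂/n₀ = (g₂/g₀) exp[−(E₂−E₀)/kT] = 0.601.
⇒ (E₂−E₀)/kT = ln((6/1)/0.601) = ln(9.9834) = 2.3009.
kT = 0.199 eV / 2.3009 = 0.0865 eV.

0.0865 eV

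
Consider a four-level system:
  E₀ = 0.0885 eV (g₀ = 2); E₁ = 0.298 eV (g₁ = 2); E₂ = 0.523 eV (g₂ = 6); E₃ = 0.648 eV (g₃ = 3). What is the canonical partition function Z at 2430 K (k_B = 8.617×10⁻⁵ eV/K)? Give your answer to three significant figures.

Z = 2.42

k_BT = 8.617×10⁻⁵ × 2430 K = 0.20939 eV.
Eᵢ/kT = 0.42266, 1.4232, 2.4977, 3.0947.
Z = Σ gᵢe^(−Eᵢ/kT) = 2·e^(−0.42266) + 2·e^(−1.4232) + 6·e^(−2.4977) + 3·e^(−3.0947) = 1.3106 + 0.48188 + 0.49364 + 0.13587 = 2.4220.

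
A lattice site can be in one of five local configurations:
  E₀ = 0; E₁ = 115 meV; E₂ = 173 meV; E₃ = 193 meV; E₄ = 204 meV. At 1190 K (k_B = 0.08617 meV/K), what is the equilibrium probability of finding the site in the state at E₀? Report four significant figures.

k_BT = 0.08617 × 1190 K = 102.542 meV.
Eᵢ/kT = 0, 1.12149, 1.68711, 1.88216, 1.98943.
Z = Σ e^(−Eᵢ/kT) = e^(−0) + e^(−1.12149) + e^(−1.68711) + e^(−1.88216) + e^(−1.98943) = 1.00000 + 0.325794 + 0.185054 + 0.152261 + 0.136773 = 1.79988.
P₀ = e^(−E₀/kT) / Z = 1.00000/1.79988 = 0.5556.

0.5556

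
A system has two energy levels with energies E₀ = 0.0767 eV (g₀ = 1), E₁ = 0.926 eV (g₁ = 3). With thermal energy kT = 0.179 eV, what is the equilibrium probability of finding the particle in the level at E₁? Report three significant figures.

0.0254

Eᵢ/kT = 0.42849, 5.1732.
Z = Σ gᵢe^(−Eᵢ/kT) = 1·e^(−0.42849) + 3·e^(−5.1732) = 0.65149 + 0.016999 = 0.66849.
P₁ = g₁ e^(−E₁/kT) / Z = 0.016999/0.66849 = 0.0254.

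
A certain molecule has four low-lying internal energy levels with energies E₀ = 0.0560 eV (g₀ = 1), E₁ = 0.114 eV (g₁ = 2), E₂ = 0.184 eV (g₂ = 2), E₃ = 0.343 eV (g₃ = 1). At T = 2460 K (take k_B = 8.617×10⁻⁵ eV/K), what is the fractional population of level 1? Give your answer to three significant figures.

0.393

k_BT = 8.617×10⁻⁵ × 2460 K = 0.21198 eV.
Eᵢ/kT = 0.26418, 0.53779, 0.86801, 1.6181.
Z = Σ gᵢe^(−Eᵢ/kT) = 1·e^(−0.26418) + 2·e^(−0.53779) + 2·e^(−0.86801) + 1·e^(−1.6181) = 0.76784 + 1.1681 + 0.83957 + 0.19828 = 2.9738.
P₁ = g₁ e^(−E₁/kT) / Z = 1.1681/2.9738 = 0.393.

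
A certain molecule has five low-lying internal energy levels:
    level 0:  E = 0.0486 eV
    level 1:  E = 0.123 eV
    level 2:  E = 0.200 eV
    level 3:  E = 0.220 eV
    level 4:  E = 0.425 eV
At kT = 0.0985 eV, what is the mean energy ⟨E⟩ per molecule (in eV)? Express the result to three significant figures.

Eᵢ/kT = 0.49340, 1.2487, 2.0305, 2.2335, 4.3147.
Z = Σ e^(−Eᵢ/kT) = e^(−0.49340) + e^(−1.2487) + e^(−2.0305) + e^(−2.2335) + e^(−4.3147) = 0.61055 + 0.28688 + 0.13127 + 0.10715 + 0.013371 = 1.1492.
⟨E⟩ = Σ Eᵢ e^(−Eᵢ/kT) / Z = (0.0486·0.61055 + 0.123·0.28688 + 0.200·0.13127 + 0.220·0.10715 + 0.425·0.013371) / 1.1492 = 0.105 eV.

0.105 eV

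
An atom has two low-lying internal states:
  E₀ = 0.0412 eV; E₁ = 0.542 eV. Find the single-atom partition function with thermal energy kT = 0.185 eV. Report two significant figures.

Z = 0.85

Eᵢ/kT = 0.2227, 2.930.
Z = Σ e^(−Eᵢ/kT) = e^(−0.2227) + e^(−2.930) = 0.8004 + 0.05340 = 0.8538.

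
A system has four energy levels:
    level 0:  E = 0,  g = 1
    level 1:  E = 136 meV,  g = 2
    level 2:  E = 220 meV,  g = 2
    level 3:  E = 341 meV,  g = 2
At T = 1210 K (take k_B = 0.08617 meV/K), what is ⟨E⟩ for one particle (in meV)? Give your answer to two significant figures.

82 meV

k_BT = 0.08617 × 1210 K = 104.3 meV.
Eᵢ/kT = 0, 1.304, 2.109, 3.269.
Z = Σ gᵢe^(−Eᵢ/kT) = 1·e^(−0) + 2·e^(−1.304) + 2·e^(−2.109) + 2·e^(−3.269) = 1.000 + 0.5429 + 0.2427 + 0.07609 = 1.862.
⟨E⟩ = Σ Eᵢ gᵢe^(−Eᵢ/kT) / Z = (0·1.000 + 136·0.5429 + 220·0.2427 + 341·0.07609) / 1.862 = 82 meV.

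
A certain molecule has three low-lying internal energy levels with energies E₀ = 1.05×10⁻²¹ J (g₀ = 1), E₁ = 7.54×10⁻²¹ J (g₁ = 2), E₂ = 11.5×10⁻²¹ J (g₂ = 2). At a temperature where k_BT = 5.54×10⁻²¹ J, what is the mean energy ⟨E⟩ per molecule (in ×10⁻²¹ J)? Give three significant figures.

Eᵢ/kT = 0.18953, 1.3610, 2.0758.
Z = Σ gᵢe^(−Eᵢ/kT) = 1·e^(−0.18953) + 2·e^(−1.3610) + 2·e^(−2.0758) = 0.82735 + 0.51281 + 0.25091 = 1.5911.
⟨E⟩ = Σ Eᵢ gᵢe^(−Eᵢ/kT) / Z = (1.05·0.82735 + 7.54·0.51281 + 11.5·0.25091) / 1.5911 = 4.79 ×10⁻²¹ J.

4.79 ×10⁻²¹ J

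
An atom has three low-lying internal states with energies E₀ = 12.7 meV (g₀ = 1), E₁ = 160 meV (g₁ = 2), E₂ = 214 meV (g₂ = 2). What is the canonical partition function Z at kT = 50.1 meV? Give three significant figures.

Z = 0.886

Eᵢ/kT = 0.25349, 3.1936, 4.2715.
Z = Σ gᵢe^(−Eᵢ/kT) = 1·e^(−0.25349) + 2·e^(−3.1936) + 2·e^(−4.2715) = 0.77609 + 0.082048 + 0.027922 = 0.88606.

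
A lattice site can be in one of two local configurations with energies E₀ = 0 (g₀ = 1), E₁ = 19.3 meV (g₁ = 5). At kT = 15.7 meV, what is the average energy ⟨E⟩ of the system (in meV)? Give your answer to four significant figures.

11.46 meV

Eᵢ/kT = 0, 1.22930.
Z = Σ gᵢe^(−Eᵢ/kT) = 1·e^(−0) + 5·e^(−1.22930) = 1.00000 + 1.46249 = 2.46249.
⟨E⟩ = Σ Eᵢ gᵢe^(−Eᵢ/kT) / Z = (0·1.00000 + 19.3·1.46249) / 2.46249 = 11.46 meV.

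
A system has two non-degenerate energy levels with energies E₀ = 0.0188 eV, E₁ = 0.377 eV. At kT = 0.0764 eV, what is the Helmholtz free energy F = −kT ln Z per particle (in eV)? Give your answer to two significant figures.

Eᵢ/kT = 0.2461, 4.935.
Z = Σ e^(−Eᵢ/kT) = e^(−0.2461) + e^(−4.935) = 0.7818 + 0.007190 = 0.7890.
F = −kT ln Z = −0.0764 × ln(0.7890) = −0.0764 × -0.2370 = 0.018 eV.

0.018 eV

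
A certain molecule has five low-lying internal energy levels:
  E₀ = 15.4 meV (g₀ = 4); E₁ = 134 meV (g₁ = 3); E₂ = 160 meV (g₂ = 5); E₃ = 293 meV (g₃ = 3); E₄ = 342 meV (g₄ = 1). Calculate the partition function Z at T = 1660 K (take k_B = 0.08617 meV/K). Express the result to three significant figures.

Z = 6.88

k_BT = 0.08617 × 1660 K = 143.04 meV.
Eᵢ/kT = 0.10766, 0.93680, 1.1186, 2.0484, 2.3909.
Z = Σ gᵢe^(−Eᵢ/kT) = 4·e^(−0.10766) + 3·e^(−0.93680) + 5·e^(−1.1186) + 3·e^(−2.0484) + 1·e^(−2.3909) = 3.5917 + 1.1756 + 1.6337 + 0.38682 + 0.091547 = 6.8794.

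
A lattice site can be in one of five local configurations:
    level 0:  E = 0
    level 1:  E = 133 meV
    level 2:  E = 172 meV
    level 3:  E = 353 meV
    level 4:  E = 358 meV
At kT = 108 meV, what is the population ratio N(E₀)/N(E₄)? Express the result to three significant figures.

n₀/n₄ = exp[−(E₀−E₄)/kT] = exp(−(-358 meV)/(108 meV)) = exp(3.3148) = 27.5.

27.5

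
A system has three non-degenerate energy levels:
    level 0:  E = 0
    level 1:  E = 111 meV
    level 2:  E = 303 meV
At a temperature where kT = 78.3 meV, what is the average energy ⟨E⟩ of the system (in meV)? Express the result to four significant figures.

Eᵢ/kT = 0, 1.41762, 3.86973.
Z = Σ e^(−Eᵢ/kT) = e^(−0) + e^(−1.41762) + e^(−3.86973) = 1.00000 + 0.242290 + 0.0208640 = 1.26315.
⟨E⟩ = Σ Eᵢ e^(−Eᵢ/kT) / Z = (0·1.00000 + 111·0.242290 + 303·0.0208640) / 1.26315 = 26.30 meV.

26.30 meV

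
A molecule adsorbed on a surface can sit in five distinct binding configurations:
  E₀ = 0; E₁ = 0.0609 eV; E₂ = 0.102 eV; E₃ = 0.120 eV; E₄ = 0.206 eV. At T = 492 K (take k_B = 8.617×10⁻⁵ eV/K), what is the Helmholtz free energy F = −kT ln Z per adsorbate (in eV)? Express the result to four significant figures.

k_BT = 8.617×10⁻⁵ × 492 K = 0.0423956 eV.
Eᵢ/kT = 0, 1.43647, 2.40591, 2.83048, 4.85899.
Z = Σ e^(−Eᵢ/kT) = e^(−0) + e^(−1.43647) + e^(−2.40591) + e^(−2.83048) + e^(−4.85899) = 1.00000 + 0.237766 + 0.0901834 + 0.0589845 + 0.00775832 = 1.39469.
F = −kT ln Z = −0.0423956 × ln(1.39469) = −0.0423956 × 0.332672 = -0.01410 eV.

-0.01410 eV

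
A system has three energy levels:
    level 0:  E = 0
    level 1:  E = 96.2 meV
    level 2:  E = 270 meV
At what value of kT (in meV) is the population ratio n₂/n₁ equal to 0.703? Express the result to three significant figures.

n₂/n₁ = exp[−(E₂−E₁)/kT] = 0.703.
⇒ (E₂−E₁)/kT = ln(1/0.703) = ln(1.4225) = 0.35242.
kT = 173.8 meV / 0.35242 = 493 meV.

493 meV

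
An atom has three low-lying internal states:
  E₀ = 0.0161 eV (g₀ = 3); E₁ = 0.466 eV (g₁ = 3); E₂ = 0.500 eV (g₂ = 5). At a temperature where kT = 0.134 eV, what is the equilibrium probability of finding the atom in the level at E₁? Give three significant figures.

Eᵢ/kT = 0.12015, 3.4776, 3.7313.
Z = Σ gᵢe^(−Eᵢ/kT) = 3·e^(−0.12015) + 3·e^(−3.4776) + 5·e^(−3.7313) = 2.6604 + 0.092644 + 0.11981 = 2.8729.
P₁ = g₁ e^(−E₁/kT) / Z = 0.092644/2.8729 = 0.0322.

0.0322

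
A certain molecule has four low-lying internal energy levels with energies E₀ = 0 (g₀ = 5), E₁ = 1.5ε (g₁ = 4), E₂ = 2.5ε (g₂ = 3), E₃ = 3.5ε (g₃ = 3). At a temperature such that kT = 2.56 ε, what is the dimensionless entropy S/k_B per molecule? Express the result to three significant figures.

2.59

Eᵢ/kT = 0, 0.58594, 0.97656, 1.3672.
Z = Σ gᵢe^(−Eᵢ/kT) = 5·e^(−0) + 4·e^(−0.58594) + 3·e^(−0.97656) + 3·e^(−1.3672) = 5.0000 + 2.2263 + 1.1298 + 0.76446 = 9.1206.
⟨E⟩ = Σ EᵢPᵢ = 0.96919 ε.
S/k_B = ln Z + ⟨E⟩/kT = ln(9.1206) + 0.96919/2.56 = 2.2105 + 0.37859 = 2.59.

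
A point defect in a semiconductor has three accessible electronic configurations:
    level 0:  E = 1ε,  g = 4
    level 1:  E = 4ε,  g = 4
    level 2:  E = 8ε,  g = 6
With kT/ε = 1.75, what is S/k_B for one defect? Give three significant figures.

1.92

Eᵢ/kT = 0.57143, 2.2857, 4.5714.
Z = Σ gᵢe^(−Eᵢ/kT) = 4·e^(−0.57143) + 4·e^(−2.2857) + 6·e^(−4.5714) = 2.2589 + 0.40681 + 0.062061 = 2.7278.
⟨E⟩ = Σ EᵢPᵢ = 1.6067 ε.
S/k_B = ln Z + ⟨E⟩/kT = ln(2.7278) + 1.6067/1.75 = 1.0035 + 0.91811 = 1.92.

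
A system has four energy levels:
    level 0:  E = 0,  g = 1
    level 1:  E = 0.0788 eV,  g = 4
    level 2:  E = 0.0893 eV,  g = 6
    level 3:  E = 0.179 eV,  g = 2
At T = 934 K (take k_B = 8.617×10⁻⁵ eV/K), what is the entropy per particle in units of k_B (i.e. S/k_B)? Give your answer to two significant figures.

k_BT = 8.617×10⁻⁵ × 934 K = 0.08048 eV.
Eᵢ/kT = 0, 0.9791, 1.110, 2.224.
Z = Σ gᵢe^(−Eᵢ/kT) = 1·e^(−0) + 4·e^(−0.9791) + 6·e^(−1.110) + 2·e^(−2.224) = 1.000 + 1.503 + 1.977 + 0.2164 = 4.696.
⟨E⟩ = Σ EᵢPᵢ = 0.07106 eV.
S/k_B = ln Z + ⟨E⟩/kT = ln(4.696) + 0.07106/0.08048 = 1.547 + 0.8830 = 2.4.

2.4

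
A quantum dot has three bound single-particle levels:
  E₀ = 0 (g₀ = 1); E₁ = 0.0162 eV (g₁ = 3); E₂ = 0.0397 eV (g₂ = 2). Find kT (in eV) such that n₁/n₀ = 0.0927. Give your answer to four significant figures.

n₁/n₀ = (g₁/g₀) exp[−(E₁−E₀)/kT] = 0.0927.
⇒ (E₁−E₀)/kT = ln((3/1)/0.0927) = ln(32.3625) = 3.47700.
kT = 0.0162 eV / 3.47700 = 0.004659 eV.

0.004659 eV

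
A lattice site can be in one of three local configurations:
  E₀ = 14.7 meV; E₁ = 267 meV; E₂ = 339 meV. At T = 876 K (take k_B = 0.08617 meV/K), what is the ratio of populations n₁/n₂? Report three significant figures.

2.60

k_BT = 0.08617 × 876 K = 75.485 meV.
n₁/n₂ = exp[−(E₁−E₂)/kT] = exp(−(-72 meV)/(75.485 meV)) = exp(0.95383) = 2.60.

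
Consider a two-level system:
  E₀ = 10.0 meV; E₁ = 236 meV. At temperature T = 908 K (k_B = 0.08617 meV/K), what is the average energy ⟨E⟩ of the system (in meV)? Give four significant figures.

21.92 meV

k_BT = 0.08617 × 908 K = 78.2424 meV.
Eᵢ/kT = 0.127808, 3.01627.
Z = Σ e^(−Eᵢ/kT) = e^(−0.127808) + e^(−3.01627) = 0.880022 + 0.0489836 = 0.929006.
⟨E⟩ = Σ Eᵢ e^(−Eᵢ/kT) / Z = (10.0·0.880022 + 236·0.0489836) / 0.929006 = 21.92 meV.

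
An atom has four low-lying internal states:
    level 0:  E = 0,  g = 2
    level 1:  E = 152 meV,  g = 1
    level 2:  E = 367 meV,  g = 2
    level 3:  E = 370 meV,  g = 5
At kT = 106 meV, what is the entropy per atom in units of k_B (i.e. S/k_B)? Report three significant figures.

1.34

Eᵢ/kT = 0, 1.4340, 3.4623, 3.4906.
Z = Σ gᵢe^(−Eᵢ/kT) = 2·e^(−0) + 1·e^(−1.4340) + 2·e^(−3.4623) + 5·e^(−3.4906) = 2.0000 + 0.23835 + 0.062715 + 0.15241 = 2.4535.
⟨E⟩ = Σ EᵢPᵢ = 47.132 meV.
S/k_B = ln Z + ⟨E⟩/kT = ln(2.4535) + 47.132/106 = 0.89752 + 0.44464 = 1.34.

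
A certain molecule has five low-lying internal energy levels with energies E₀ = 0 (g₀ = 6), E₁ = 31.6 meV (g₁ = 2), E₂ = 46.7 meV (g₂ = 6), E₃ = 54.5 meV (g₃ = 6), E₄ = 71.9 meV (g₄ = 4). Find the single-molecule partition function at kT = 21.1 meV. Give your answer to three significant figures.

Z = 7.69

Eᵢ/kT = 0, 1.4976, 2.2133, 2.5829, 3.4076.
Z = Σ gᵢe^(−Eᵢ/kT) = 6·e^(−0) + 2·e^(−1.4976) + 6·e^(−2.2133) + 6·e^(−2.5829) + 4·e^(−3.4076) = 6.0000 + 0.44733 + 0.65604 + 0.45333 + 0.13248 = 7.6892.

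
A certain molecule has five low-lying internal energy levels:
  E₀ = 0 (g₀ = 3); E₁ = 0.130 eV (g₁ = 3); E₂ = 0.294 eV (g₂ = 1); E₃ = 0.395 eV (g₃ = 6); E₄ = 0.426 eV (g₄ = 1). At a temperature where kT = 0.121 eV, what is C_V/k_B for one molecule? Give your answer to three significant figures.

0.786

Eᵢ/kT = 0, 1.0744, 2.4298, 3.2645, 3.5207.
Z = Σ gᵢe^(−Eᵢ/kT) = 3·e^(−0) + 3·e^(−1.0744) + 1·e^(−2.4298) + 6·e^(−3.2645) + 1·e^(−3.5207) = 3.0000 + 1.0245 + 0.088054 + 0.22930 + 0.029579 = 4.3714.
⟨E⟩ = 0.059992 eV, ⟨E²⟩ = 0.015114 eV².
C_V/k_B = (⟨E²⟩ − ⟨E⟩²)/(kT)² = (0.015114 − 0.0035990)/0.014641 = 0.786.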